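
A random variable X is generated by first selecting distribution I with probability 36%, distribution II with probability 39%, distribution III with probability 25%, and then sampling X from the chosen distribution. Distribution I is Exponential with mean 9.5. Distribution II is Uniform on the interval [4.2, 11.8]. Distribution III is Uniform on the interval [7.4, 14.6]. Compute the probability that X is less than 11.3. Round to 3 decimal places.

Conditional on each component, P(X < 11.3): I: 0.695619; II: 0.934211; III: 0.541667.
By total probability, P(X < 11.3) = 0.36·0.695619 + 0.39·0.934211 + 0.25·0.541667 = 0.750181.

0.750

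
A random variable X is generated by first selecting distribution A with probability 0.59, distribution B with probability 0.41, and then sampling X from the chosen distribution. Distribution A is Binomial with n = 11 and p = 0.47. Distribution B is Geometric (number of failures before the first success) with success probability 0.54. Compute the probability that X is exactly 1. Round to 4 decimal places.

Conditional on each component, P(X = 1): A: 0.00904168; B: 0.2484.
By total probability, P(X = 1) = 0.59·0.00904168 + 0.41·0.2484 = 0.107179.

0.1072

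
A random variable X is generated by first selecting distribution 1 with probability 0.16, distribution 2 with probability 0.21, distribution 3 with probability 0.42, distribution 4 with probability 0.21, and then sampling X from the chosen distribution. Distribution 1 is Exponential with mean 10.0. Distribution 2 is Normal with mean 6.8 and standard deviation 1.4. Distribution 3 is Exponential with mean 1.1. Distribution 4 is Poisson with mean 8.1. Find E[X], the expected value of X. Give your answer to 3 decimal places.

Component means — 1: 10; 2: 6.8; 3: 1.1; 4: 8.1.
E[X] = 0.16·10 + 0.21·6.8 + 0.42·1.1 + 0.21·8.1 = 5.191.

5.191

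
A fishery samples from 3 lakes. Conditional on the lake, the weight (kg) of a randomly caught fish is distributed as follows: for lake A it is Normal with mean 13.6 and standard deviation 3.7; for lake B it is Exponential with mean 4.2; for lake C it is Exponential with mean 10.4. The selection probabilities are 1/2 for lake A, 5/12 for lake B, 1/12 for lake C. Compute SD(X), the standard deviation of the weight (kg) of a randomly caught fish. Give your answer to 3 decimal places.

Per component, A: μ=13.6, E[X²]=198.65; B: μ=4.2, E[X²]=35.28; C: μ=10.4, E[X²]=216.32.
E[X] = 0.5·13.6 + 0.416667·4.2 + 0.0833333·10.4 = 9.41667.
E[X²] = 0.5·198.65 + 0.416667·35.28 + 0.0833333·216.32 = 132.052.
Var(X) = E[X²] − (E[X])² = 132.052 − 88.6736 = 43.3781.
SD(X) = √43.3781 = 6.5862.

6.586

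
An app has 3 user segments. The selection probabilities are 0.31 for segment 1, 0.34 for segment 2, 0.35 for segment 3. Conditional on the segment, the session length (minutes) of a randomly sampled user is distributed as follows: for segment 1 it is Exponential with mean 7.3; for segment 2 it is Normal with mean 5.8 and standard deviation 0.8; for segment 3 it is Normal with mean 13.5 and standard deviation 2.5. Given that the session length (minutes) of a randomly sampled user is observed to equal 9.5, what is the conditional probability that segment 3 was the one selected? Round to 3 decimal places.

0.573

Likelihoods f(9.5 | ·): 1: 0.037282; 2: 1.12955e-05; 3: 0.0443683.
Posterior ∝ prior × likelihood. Numerator for 3: 0.35·0.0443683 = 0.0155289.
Normalizing constant: 0.31·0.037282 + 0.34·1.12955e-05 + 0.35·0.0443683 = 0.0270902.
P(3 | observation) = 0.0155289 / 0.0270902 = 0.57323.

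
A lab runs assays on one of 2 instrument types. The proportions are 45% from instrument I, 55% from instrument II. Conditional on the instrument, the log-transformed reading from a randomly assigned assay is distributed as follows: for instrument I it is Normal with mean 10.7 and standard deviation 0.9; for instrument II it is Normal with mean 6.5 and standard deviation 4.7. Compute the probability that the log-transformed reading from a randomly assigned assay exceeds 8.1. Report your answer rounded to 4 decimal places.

Conditional on each instrument, P(X > 8.1): I: 0.998067; II: 0.366768.
By total probability, P(X > 8.1) = 0.45·0.998067 + 0.55·0.366768 = 0.650853.

0.6509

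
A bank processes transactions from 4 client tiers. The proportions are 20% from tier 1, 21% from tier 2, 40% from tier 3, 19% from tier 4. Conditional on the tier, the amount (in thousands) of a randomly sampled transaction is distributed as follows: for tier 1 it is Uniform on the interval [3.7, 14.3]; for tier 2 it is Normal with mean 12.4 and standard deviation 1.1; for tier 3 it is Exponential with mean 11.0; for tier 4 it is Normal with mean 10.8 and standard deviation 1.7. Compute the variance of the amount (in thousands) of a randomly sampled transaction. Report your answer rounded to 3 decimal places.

52.274

Per component, 1: μ=9, E[X²]=90.3633; 2: μ=12.4, E[X²]=154.97; 3: μ=11, E[X²]=242; 4: μ=10.8, E[X²]=119.53.
E[X] = 0.2·9 + 0.21·12.4 + 0.4·11 + 0.19·10.8 = 10.856.
E[X²] = 0.2·90.3633 + 0.21·154.97 + 0.4·242 + 0.19·119.53 = 170.127.
Var(X) = E[X²] − (E[X])² = 170.127 − 117.853 = 52.2743.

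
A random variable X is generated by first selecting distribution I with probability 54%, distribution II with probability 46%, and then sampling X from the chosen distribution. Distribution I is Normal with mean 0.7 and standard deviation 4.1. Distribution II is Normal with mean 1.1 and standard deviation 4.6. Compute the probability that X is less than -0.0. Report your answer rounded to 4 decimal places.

0.4199

Conditional on each component, P(X < -0.0): I: 0.432217; II: 0.405502.
By total probability, P(X < -0.0) = 0.54·0.432217 + 0.46·0.405502 = 0.419928.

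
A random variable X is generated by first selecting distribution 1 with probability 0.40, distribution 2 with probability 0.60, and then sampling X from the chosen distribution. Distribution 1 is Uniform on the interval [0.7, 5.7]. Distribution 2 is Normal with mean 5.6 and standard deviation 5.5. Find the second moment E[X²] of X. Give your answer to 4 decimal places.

41.8953

For each component E[X²] = Var + (mean)², giving 1: 12.3233; 2: 61.61.
Overall E[X²] = 0.4·12.3233 + 0.6·61.61 = 41.8953.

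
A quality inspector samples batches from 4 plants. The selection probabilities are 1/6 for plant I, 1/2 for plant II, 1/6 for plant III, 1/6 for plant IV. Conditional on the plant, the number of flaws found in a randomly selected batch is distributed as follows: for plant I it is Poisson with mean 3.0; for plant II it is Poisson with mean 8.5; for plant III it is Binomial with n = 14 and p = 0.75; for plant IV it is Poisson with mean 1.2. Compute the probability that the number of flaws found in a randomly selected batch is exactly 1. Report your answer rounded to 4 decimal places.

0.0860

Conditional on each plant, P(X = 1): I: 0.149361; II: 0.00172948; III: 1.56462e-07; IV: 0.361433.
By total probability, P(X = 1) = 0.166667·0.149361 + 0.5·0.00172948 + 0.166667·1.56462e-07 + 0.166667·0.361433 = 0.0859971.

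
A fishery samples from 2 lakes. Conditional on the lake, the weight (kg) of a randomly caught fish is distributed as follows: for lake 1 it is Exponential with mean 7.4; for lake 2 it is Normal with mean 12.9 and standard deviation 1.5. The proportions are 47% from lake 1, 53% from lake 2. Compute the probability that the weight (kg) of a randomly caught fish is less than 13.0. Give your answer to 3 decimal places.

Conditional on each lake, P(X < 13.0): 1: 0.827396; 2: 0.526576.
By total probability, P(X < 13.0) = 0.47·0.827396 + 0.53·0.526576 = 0.667962.

0.668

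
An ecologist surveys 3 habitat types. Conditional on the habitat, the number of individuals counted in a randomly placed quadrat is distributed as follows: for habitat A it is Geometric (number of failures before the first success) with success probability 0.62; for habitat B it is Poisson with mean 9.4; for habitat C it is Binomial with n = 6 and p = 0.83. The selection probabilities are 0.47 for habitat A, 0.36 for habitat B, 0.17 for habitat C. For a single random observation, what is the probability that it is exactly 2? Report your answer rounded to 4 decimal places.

Conditional on each habitat, P(X = 2): A: 0.089528; B: 0.00365475; C: 0.00863064.
By total probability, P(X = 2) = 0.47·0.089528 + 0.36·0.00365475 + 0.17·0.00863064 = 0.0448611.

0.0449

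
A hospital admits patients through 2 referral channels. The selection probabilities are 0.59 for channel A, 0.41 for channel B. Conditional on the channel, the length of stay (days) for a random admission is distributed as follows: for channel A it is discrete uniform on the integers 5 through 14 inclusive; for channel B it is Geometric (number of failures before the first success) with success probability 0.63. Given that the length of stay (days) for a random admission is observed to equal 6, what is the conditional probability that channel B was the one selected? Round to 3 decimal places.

Likelihoods P(X=6 | ·): A: 0.1; B: 0.00161641.
Posterior ∝ prior × likelihood. Numerator for B: 0.41·0.00161641 = 0.000662727.
Normalizing constant: 0.59·0.1 + 0.41·0.00161641 = 0.0596627.
P(B | observation) = 0.000662727 / 0.0596627 = 0.0111079.

0.011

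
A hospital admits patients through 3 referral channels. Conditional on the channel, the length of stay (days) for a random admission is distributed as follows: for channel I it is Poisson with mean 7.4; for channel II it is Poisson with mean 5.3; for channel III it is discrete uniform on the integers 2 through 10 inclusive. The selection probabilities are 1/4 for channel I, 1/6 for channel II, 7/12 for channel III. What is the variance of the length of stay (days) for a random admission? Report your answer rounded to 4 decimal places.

7.1394

Per component, I: μ=7.4, E[X²]=62.16; II: μ=5.3, E[X²]=33.39; III: μ=6, E[X²]=42.6667.
E[X] = 0.25·7.4 + 0.166667·5.3 + 0.583333·6 = 6.23333.
E[X²] = 0.25·62.16 + 0.166667·33.39 + 0.583333·42.6667 = 45.9939.
Var(X) = E[X²] − (E[X])² = 45.9939 − 38.8544 = 7.13944.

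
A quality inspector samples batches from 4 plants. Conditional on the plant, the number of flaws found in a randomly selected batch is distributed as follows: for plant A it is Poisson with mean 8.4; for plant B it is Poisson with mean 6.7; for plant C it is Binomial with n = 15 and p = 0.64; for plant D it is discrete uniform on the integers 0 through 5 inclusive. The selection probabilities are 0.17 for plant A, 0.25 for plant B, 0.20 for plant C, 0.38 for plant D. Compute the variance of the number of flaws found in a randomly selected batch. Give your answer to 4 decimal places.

13.2505

Per component, A: μ=8.4, E[X²]=78.96; B: μ=6.7, E[X²]=51.59; C: μ=9.6, E[X²]=95.616; D: μ=2.5, E[X²]=9.16667.
E[X] = 0.17·8.4 + 0.25·6.7 + 0.2·9.6 + 0.38·2.5 = 5.973.
E[X²] = 0.17·78.96 + 0.25·51.59 + 0.2·95.616 + 0.38·9.16667 = 48.9272.
Var(X) = E[X²] − (E[X])² = 48.9272 − 35.6767 = 13.2505.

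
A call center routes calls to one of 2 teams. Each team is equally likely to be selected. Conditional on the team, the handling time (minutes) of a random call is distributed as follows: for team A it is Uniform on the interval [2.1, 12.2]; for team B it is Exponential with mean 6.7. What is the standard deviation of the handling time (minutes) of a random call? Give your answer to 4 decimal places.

5.1717

Per component, A: μ=7.15, E[X²]=59.6233; B: μ=6.7, E[X²]=89.78.
E[X] = 0.5·7.15 + 0.5·6.7 = 6.925.
E[X²] = 0.5·59.6233 + 0.5·89.78 = 74.7017.
Var(X) = E[X²] − (E[X])² = 74.7017 − 47.9556 = 26.746.
SD(X) = √26.746 = 5.17166.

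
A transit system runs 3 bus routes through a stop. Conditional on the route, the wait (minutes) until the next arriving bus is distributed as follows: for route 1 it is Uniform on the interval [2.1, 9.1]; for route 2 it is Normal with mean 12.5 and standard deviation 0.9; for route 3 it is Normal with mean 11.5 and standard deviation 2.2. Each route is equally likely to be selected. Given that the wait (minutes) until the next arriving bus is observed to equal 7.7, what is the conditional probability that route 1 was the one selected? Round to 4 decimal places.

0.7779

Likelihoods f(7.7 | ·): 1: 0.142857; 2: 2.95145e-07; 3: 0.0407976.
Posterior ∝ prior × likelihood. Numerator for 1: 0.333333·0.142857 = 0.047619.
Normalizing constant: 0.333333·0.142857 + 0.333333·2.95145e-07 + 0.333333·0.0407976 = 0.0612184.
P(1 | observation) = 0.047619 / 0.0612184 = 0.777856.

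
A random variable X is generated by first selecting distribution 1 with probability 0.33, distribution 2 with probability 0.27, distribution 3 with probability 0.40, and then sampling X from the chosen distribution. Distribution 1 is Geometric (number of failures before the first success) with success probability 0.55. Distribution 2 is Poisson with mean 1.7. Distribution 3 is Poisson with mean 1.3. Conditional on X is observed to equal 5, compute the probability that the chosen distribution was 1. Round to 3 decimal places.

Likelihoods P(X=5 | ·): 1: 0.010149; 2: 0.0216154; 3: 0.00843243.
Posterior ∝ prior × likelihood. Numerator for 1: 0.33·0.010149 = 0.00334919.
Normalizing constant: 0.33·0.010149 + 0.27·0.0216154 + 0.4·0.00843243 = 0.0125583.
P(1 | observation) = 0.00334919 / 0.0125583 = 0.266691.

0.267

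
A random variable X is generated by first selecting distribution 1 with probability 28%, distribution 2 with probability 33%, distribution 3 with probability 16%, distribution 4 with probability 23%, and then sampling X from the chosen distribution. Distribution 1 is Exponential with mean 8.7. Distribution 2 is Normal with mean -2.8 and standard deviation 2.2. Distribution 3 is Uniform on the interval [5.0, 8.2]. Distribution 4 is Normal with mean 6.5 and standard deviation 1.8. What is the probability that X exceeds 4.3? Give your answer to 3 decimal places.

0.536

Conditional on each component, P(X > 4.3): 1: 0.610027; 2: 0.000624881; 3: 1; 4: 0.889188.
By total probability, P(X > 4.3) = 0.28·0.610027 + 0.33·0.000624881 + 0.16·1 + 0.23·0.889188 = 0.535527.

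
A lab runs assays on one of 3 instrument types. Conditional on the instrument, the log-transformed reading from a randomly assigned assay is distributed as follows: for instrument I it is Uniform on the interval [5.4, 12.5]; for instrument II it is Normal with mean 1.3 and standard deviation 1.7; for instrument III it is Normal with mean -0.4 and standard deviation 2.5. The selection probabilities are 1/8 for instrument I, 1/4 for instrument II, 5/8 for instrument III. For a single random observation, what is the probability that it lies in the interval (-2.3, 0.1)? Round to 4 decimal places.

0.2780

Conditional on each instrument, P(-2.3 < X < 0.1): I: 0; II: 0.223028; III: 0.355632.
By total probability, P(-2.3 < X < 0.1) = 0.125·0 + 0.25·0.223028 + 0.625·0.355632 = 0.278027.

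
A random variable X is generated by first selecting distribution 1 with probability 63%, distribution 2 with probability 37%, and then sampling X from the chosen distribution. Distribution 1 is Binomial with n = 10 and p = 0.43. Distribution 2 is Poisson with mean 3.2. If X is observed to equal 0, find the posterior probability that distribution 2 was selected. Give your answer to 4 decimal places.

0.8686

Likelihoods P(X=0 | ·): 1: 0.00362033; 2: 0.0407622.
Posterior ∝ prior × likelihood. Numerator for 2: 0.37·0.0407622 = 0.015082.
Normalizing constant: 0.63·0.00362033 + 0.37·0.0407622 = 0.0173628.
P(2 | observation) = 0.015082 / 0.0173628 = 0.868638.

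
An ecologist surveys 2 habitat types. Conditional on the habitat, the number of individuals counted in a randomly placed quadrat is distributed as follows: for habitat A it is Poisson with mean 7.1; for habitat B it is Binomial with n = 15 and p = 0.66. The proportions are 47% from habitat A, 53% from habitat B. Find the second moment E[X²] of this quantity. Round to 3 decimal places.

For each component E[X²] = Var + (mean)², giving A: 57.51; B: 101.376.
Overall E[X²] = 0.47·57.51 + 0.53·101.376 = 80.759.

80.759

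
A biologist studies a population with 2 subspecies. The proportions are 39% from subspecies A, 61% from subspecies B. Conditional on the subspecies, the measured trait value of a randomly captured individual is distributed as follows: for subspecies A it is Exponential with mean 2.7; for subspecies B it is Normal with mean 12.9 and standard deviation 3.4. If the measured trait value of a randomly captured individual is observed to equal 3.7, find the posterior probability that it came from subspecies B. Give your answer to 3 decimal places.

Likelihoods f(3.7 | ·): A: 0.0940788; B: 0.00301663.
Posterior ∝ prior × likelihood. Numerator for B: 0.61·0.00301663 = 0.00184015.
Normalizing constant: 0.39·0.0940788 + 0.61·0.00301663 = 0.0385309.
P(B | observation) = 0.00184015 / 0.0385309 = 0.0477577.

0.048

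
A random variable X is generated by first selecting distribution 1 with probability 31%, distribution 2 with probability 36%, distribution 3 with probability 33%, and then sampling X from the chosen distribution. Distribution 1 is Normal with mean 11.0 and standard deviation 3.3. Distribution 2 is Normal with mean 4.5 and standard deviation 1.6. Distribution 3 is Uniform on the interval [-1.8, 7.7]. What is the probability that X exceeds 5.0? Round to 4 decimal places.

0.5289

Conditional on each component, P(X > 5.0): 1: 0.965482; 2: 0.37733; 3: 0.284211.
By total probability, P(X > 5.0) = 0.31·0.965482 + 0.36·0.37733 + 0.33·0.284211 = 0.528928.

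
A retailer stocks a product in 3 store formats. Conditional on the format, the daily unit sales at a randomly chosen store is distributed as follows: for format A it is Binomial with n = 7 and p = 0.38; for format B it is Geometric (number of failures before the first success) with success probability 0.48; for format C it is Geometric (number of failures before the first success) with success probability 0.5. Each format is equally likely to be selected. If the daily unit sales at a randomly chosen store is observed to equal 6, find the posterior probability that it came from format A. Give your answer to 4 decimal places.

0.4303

Likelihoods P(X=6 | ·): A: 0.0130675; B: 0.00948989; C: 0.0078125.
Posterior ∝ prior × likelihood. Numerator for A: 0.333333·0.0130675 = 0.00435582.
Normalizing constant: 0.333333·0.0130675 + 0.333333·0.00948989 + 0.333333·0.0078125 = 0.0101233.
P(A | observation) = 0.00435582 / 0.0101233 = 0.430277.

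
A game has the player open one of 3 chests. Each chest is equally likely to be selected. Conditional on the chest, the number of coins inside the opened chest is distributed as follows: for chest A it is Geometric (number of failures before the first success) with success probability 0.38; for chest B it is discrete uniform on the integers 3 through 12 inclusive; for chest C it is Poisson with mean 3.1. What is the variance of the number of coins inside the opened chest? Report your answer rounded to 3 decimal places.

11.432

Per component, A: μ=1.63158, E[X²]=6.95568; B: μ=7.5, E[X²]=64.5; C: μ=3.1, E[X²]=12.71.
E[X] = 0.333333·1.63158 + 0.333333·7.5 + 0.333333·3.1 = 4.07719.
E[X²] = 0.333333·6.95568 + 0.333333·64.5 + 0.333333·12.71 = 28.0552.
Var(X) = E[X²] − (E[X])² = 28.0552 − 16.6235 = 11.4317.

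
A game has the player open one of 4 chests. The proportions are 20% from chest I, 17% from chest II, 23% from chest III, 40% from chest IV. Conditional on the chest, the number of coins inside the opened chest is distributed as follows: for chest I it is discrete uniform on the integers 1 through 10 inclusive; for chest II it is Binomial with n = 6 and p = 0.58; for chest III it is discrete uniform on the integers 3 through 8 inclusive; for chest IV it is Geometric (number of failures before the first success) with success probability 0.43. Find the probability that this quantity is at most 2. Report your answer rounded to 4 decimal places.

0.4013

Conditional on each chest, P(X ≤ 2): I: 0.2; II: 0.207986; III: 0; IV: 0.814807.
By total probability, P(X ≤ 2) = 0.2·0.2 + 0.17·0.207986 + 0.23·0 + 0.4·0.814807 = 0.40128.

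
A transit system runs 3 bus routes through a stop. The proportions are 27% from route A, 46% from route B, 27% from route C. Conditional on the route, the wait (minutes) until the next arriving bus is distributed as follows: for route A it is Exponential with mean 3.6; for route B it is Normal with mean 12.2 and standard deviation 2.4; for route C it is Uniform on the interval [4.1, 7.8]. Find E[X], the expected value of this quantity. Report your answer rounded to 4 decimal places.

Component means — A: 3.6; B: 12.2; C: 5.95.
E[X] = 0.27·3.6 + 0.46·12.2 + 0.27·5.95 = 8.1905.

8.1905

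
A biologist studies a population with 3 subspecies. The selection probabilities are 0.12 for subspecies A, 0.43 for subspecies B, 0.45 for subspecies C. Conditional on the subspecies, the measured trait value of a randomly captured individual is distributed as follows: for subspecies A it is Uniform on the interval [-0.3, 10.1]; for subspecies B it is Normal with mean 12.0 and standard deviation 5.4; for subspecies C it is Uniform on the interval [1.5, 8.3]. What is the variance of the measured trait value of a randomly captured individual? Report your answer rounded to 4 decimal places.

27.7099

Per component, A: μ=4.9, E[X²]=33.0233; B: μ=12, E[X²]=173.16; C: μ=4.9, E[X²]=27.8633.
E[X] = 0.12·4.9 + 0.43·12 + 0.45·4.9 = 7.953.
E[X²] = 0.12·33.0233 + 0.43·173.16 + 0.45·27.8633 = 90.9601.
Var(X) = E[X²] − (E[X])² = 90.9601 − 63.2502 = 27.7099.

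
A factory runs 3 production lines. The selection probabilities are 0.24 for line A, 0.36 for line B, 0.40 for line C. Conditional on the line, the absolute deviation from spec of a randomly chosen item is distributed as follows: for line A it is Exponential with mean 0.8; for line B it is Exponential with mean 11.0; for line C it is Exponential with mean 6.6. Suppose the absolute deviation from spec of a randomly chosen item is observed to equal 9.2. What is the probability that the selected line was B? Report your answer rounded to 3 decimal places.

Likelihoods f(9.2 | ·): A: 1.26626e-05; B: 0.0393894; C: 0.0375903.
Posterior ∝ prior × likelihood. Numerator for B: 0.36·0.0393894 = 0.0141802.
Normalizing constant: 0.24·1.26626e-05 + 0.36·0.0393894 + 0.4·0.0375903 = 0.0292193.
P(B | observation) = 0.0141802 / 0.0292193 = 0.485301.

0.485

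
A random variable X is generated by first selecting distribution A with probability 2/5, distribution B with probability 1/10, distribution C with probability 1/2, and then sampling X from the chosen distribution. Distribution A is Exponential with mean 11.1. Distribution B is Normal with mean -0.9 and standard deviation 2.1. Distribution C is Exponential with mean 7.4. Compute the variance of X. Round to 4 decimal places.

89.0475

Per component, A: μ=11.1, E[X²]=246.42; B: μ=-0.9, E[X²]=5.22; C: μ=7.4, E[X²]=109.52.
E[X] = 0.4·11.1 + 0.1·-0.9 + 0.5·7.4 = 8.05.
E[X²] = 0.4·246.42 + 0.1·5.22 + 0.5·109.52 = 153.85.
Var(X) = E[X²] − (E[X])² = 153.85 − 64.8025 = 89.0475.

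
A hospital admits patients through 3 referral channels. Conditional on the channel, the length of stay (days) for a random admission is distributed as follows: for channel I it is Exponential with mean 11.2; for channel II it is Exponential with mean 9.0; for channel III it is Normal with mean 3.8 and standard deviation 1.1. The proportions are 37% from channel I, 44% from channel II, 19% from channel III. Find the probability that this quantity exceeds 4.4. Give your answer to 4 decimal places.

0.5753

Conditional on each channel, P(X > 4.4): I: 0.675125; II: 0.613307; III: 0.29272.
By total probability, P(X > 4.4) = 0.37·0.675125 + 0.44·0.613307 + 0.19·0.29272 = 0.575268.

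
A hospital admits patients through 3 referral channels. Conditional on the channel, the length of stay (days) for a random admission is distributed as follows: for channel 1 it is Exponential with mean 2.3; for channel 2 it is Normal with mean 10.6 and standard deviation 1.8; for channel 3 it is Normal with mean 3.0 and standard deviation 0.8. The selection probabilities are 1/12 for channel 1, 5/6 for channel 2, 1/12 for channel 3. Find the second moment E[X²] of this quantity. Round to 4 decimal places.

98.0183

For each component E[X²] = Var + (mean)², giving 1: 10.58; 2: 115.6; 3: 9.64.
Overall E[X²] = 0.0833333·10.58 + 0.833333·115.6 + 0.0833333·9.64 = 98.0183.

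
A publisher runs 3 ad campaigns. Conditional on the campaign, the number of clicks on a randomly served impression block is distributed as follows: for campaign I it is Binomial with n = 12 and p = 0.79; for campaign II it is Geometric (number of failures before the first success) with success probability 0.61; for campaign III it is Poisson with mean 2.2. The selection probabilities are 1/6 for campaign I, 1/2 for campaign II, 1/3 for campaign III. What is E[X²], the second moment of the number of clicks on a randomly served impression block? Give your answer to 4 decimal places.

18.3853

For each component E[X²] = Var + (mean)², giving I: 91.8612; II: 1.45687; III: 7.04.
Overall E[X²] = 0.166667·91.8612 + 0.5·1.45687 + 0.333333·7.04 = 18.3853.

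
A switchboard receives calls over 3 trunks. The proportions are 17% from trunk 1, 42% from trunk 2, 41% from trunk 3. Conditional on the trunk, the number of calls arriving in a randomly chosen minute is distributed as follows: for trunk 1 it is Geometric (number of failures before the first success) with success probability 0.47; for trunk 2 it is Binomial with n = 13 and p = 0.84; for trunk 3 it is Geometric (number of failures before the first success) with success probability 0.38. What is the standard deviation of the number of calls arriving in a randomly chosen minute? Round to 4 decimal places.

Per component, 1: μ=1.12766, E[X²]=3.67089; 2: μ=10.92, E[X²]=120.994; 3: μ=1.63158, E[X²]=6.95568.
E[X] = 0.17·1.12766 + 0.42·10.92 + 0.41·1.63158 = 5.44705.
E[X²] = 0.17·3.67089 + 0.42·120.994 + 0.41·6.95568 = 54.2932.
Var(X) = E[X²] − (E[X])² = 54.2932 − 29.6703 = 24.6228.
SD(X) = √24.6228 = 4.96214.

4.9621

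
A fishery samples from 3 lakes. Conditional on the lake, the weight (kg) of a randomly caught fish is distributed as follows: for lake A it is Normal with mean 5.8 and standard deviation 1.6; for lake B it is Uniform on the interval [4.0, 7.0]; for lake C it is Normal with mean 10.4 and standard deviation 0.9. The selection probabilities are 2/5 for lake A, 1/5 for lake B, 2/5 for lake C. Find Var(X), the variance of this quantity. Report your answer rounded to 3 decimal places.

6.812

Per component, A: μ=5.8, E[X²]=36.2; B: μ=5.5, E[X²]=31; C: μ=10.4, E[X²]=108.97.
E[X] = 0.4·5.8 + 0.2·5.5 + 0.4·10.4 = 7.58.
E[X²] = 0.4·36.2 + 0.2·31 + 0.4·108.97 = 64.268.
Var(X) = E[X²] − (E[X])² = 64.268 − 57.4564 = 6.8116.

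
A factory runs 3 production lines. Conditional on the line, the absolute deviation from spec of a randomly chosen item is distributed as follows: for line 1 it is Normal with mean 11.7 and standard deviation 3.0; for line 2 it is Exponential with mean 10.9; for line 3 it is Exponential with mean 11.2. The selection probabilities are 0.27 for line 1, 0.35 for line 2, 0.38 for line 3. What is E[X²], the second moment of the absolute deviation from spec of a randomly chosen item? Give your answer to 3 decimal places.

217.892

For each component E[X²] = Var + (mean)², giving 1: 145.89; 2: 237.62; 3: 250.88.
Overall E[X²] = 0.27·145.89 + 0.35·237.62 + 0.38·250.88 = 217.892.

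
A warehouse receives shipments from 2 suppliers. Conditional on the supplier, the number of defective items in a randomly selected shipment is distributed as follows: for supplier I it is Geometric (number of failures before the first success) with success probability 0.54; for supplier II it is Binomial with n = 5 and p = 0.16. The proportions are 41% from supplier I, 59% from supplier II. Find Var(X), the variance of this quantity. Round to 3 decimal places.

Per component, I: μ=0.851852, E[X²]=2.30316; II: μ=0.8, E[X²]=1.312.
E[X] = 0.41·0.851852 + 0.59·0.8 = 0.821259.
E[X²] = 0.41·2.30316 + 0.59·1.312 = 1.71837.
Var(X) = E[X²] − (E[X])² = 1.71837 − 0.674467 = 1.04391.

1.044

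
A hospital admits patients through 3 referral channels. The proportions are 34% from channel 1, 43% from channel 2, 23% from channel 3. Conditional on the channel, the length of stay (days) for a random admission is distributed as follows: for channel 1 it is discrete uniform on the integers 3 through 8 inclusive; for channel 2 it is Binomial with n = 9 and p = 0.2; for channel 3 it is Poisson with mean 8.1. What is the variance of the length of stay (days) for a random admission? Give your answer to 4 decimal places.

9.9293

Per component, 1: μ=5.5, E[X²]=33.1667; 2: μ=1.8, E[X²]=4.68; 3: μ=8.1, E[X²]=73.71.
E[X] = 0.34·5.5 + 0.43·1.8 + 0.23·8.1 = 4.507.
E[X²] = 0.34·33.1667 + 0.43·4.68 + 0.23·73.71 = 30.2424.
Var(X) = E[X²] − (E[X])² = 30.2424 − 20.313 = 9.92932.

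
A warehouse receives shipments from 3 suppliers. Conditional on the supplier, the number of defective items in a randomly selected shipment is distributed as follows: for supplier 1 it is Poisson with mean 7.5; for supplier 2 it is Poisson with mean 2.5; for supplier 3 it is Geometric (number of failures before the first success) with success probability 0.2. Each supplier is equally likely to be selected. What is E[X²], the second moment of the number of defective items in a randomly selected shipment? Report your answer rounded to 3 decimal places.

For each component E[X²] = Var + (mean)², giving 1: 63.75; 2: 8.75; 3: 36.
Overall E[X²] = 0.333333·63.75 + 0.333333·8.75 + 0.333333·36 = 36.1667.

36.167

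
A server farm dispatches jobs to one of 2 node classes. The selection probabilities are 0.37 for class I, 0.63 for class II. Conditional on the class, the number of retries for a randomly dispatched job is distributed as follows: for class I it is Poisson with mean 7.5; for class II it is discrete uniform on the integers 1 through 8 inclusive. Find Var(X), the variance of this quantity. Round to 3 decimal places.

Per component, I: μ=7.5, E[X²]=63.75; II: μ=4.5, E[X²]=25.5.
E[X] = 0.37·7.5 + 0.63·4.5 = 5.61.
E[X²] = 0.37·63.75 + 0.63·25.5 = 39.6525.
Var(X) = E[X²] − (E[X])² = 39.6525 − 31.4721 = 8.1804.

8.180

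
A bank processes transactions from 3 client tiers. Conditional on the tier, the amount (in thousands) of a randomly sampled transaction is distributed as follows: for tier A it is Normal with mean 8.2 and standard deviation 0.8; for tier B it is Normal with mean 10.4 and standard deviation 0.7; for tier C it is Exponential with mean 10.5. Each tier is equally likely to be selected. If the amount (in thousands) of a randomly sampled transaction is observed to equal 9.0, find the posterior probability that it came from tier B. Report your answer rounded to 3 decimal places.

Likelihoods f(9.0 | ·): A: 0.302463; B: 0.07713; C: 0.0404165.
Posterior ∝ prior × likelihood. Numerator for B: 0.333333·0.07713 = 0.02571.
Normalizing constant: 0.333333·0.302463 + 0.333333·0.07713 + 0.333333·0.0404165 = 0.140003.
P(B | observation) = 0.02571 / 0.140003 = 0.183638.

0.184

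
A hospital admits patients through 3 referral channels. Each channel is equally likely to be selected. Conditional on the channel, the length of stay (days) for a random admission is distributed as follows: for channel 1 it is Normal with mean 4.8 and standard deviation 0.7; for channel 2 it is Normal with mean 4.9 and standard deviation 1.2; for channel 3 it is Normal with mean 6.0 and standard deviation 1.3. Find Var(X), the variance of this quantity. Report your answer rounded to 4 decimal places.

1.5022

Per component, 1: μ=4.8, E[X²]=23.53; 2: μ=4.9, E[X²]=25.45; 3: μ=6, E[X²]=37.69.
E[X] = 0.333333·4.8 + 0.333333·4.9 + 0.333333·6 = 5.23333.
E[X²] = 0.333333·23.53 + 0.333333·25.45 + 0.333333·37.69 = 28.89.
Var(X) = E[X²] − (E[X])² = 28.89 − 27.3878 = 1.50222.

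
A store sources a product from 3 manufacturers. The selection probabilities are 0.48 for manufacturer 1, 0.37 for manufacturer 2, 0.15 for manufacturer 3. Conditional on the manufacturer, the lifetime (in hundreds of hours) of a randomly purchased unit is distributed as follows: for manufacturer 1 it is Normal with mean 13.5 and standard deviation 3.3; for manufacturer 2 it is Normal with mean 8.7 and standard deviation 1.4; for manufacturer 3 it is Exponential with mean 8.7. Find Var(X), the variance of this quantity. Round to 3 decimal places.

Per component, 1: μ=13.5, E[X²]=193.14; 2: μ=8.7, E[X²]=77.65; 3: μ=8.7, E[X²]=151.38.
E[X] = 0.48·13.5 + 0.37·8.7 + 0.15·8.7 = 11.004.
E[X²] = 0.48·193.14 + 0.37·77.65 + 0.15·151.38 = 144.145.
Var(X) = E[X²] − (E[X])² = 144.145 − 121.088 = 23.0567.

23.057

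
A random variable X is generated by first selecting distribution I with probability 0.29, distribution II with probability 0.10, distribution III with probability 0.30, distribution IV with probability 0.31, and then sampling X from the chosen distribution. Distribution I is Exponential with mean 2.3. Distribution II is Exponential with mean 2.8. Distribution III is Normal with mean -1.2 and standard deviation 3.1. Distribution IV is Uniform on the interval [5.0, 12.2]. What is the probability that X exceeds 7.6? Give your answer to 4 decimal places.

Conditional on each component, P(X > 7.6): I: 0.0367232; II: 0.0662523; III: 0.00226482; IV: 0.638889.
By total probability, P(X > 7.6) = 0.29·0.0367232 + 0.1·0.0662523 + 0.3·0.00226482 + 0.31·0.638889 = 0.21601.

0.2160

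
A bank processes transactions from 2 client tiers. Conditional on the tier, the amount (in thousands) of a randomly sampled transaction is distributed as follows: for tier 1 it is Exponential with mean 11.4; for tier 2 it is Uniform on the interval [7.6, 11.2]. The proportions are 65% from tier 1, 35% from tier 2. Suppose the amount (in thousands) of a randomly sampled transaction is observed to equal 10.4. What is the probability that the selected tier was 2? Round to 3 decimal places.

0.809

Likelihoods f(10.4 | ·): 1: 0.0352287; 2: 0.277778.
Posterior ∝ prior × likelihood. Numerator for 2: 0.35·0.277778 = 0.0972222.
Normalizing constant: 0.65·0.0352287 + 0.35·0.277778 = 0.120121.
P(2 | observation) = 0.0972222 / 0.120121 = 0.80937.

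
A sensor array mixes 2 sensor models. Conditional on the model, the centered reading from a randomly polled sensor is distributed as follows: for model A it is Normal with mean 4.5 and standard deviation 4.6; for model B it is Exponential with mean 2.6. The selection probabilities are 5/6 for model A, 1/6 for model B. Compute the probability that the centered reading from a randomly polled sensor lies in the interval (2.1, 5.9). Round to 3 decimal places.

0.323

Conditional on each model, P(2.1 < X < 5.9): A: 0.318643; B: 0.342494.
By total probability, P(2.1 < X < 5.9) = 0.833333·0.318643 + 0.166667·0.342494 = 0.322618.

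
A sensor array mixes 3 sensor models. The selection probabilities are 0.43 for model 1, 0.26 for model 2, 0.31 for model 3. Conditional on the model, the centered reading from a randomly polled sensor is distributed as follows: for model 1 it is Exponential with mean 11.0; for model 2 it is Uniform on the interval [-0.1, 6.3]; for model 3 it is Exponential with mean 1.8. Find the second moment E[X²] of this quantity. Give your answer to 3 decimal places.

109.455

For each component E[X²] = Var + (mean)², giving 1: 242; 2: 13.0233; 3: 6.48.
Overall E[X²] = 0.43·242 + 0.26·13.0233 + 0.31·6.48 = 109.455.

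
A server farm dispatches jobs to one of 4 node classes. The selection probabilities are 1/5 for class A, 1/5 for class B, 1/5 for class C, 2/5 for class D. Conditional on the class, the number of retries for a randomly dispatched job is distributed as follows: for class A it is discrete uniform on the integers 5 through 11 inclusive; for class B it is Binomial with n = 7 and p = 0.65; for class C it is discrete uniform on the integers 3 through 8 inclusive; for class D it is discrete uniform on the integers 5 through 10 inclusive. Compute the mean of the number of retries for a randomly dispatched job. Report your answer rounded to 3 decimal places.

6.610

Component means — A: 8; B: 4.55; C: 5.5; D: 7.5.
E[X] = 0.2·8 + 0.2·4.55 + 0.2·5.5 + 0.4·7.5 = 6.61.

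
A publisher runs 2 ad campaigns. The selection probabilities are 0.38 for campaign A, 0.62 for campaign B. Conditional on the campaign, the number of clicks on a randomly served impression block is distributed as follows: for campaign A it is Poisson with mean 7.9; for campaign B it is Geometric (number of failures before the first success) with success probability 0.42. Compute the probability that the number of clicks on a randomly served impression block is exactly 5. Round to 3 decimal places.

Conditional on each campaign, P(X = 5): A: 0.0950666; B: 0.027567.
By total probability, P(X = 5) = 0.38·0.0950666 + 0.62·0.027567 = 0.0532168.

0.053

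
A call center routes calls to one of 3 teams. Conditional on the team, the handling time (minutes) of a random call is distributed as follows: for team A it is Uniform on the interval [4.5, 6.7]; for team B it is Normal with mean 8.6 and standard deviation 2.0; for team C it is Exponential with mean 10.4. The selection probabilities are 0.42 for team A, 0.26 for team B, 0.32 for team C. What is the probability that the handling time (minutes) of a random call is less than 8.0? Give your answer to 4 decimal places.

0.6911

Conditional on each team, P(X < 8.0): A: 1; B: 0.382089; C: 0.536631.
By total probability, P(X < 8.0) = 0.42·1 + 0.26·0.382089 + 0.32·0.536631 = 0.691065.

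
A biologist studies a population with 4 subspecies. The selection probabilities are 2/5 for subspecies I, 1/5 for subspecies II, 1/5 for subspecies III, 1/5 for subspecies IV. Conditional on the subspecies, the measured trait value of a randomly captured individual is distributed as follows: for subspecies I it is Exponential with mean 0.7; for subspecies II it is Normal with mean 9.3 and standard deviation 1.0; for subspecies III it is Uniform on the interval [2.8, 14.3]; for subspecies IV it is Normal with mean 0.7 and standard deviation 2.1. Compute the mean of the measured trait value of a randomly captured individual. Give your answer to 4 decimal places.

3.9900

Component means — I: 0.7; II: 9.3; III: 8.55; IV: 0.7.
E[X] = 0.4·0.7 + 0.2·9.3 + 0.2·8.55 + 0.2·0.7 = 3.99.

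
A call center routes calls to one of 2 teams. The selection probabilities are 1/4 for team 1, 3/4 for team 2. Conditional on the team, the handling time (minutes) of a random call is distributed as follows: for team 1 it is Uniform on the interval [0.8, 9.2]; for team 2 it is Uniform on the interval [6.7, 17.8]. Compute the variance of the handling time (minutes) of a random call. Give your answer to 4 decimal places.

19.0261

Per component, 1: μ=5, E[X²]=30.88; 2: μ=12.25, E[X²]=160.33.
E[X] = 0.25·5 + 0.75·12.25 = 10.4375.
E[X²] = 0.25·30.88 + 0.75·160.33 = 127.968.
Var(X) = E[X²] − (E[X])² = 127.968 − 108.941 = 19.0261.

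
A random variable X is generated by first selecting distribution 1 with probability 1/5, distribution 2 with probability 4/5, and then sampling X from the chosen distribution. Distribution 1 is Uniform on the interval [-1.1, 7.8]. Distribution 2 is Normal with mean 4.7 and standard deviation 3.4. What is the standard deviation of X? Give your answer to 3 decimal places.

Per component, 1: μ=3.35, E[X²]=17.8233; 2: μ=4.7, E[X²]=33.65.
E[X] = 0.2·3.35 + 0.8·4.7 = 4.43.
E[X²] = 0.2·17.8233 + 0.8·33.65 = 30.4847.
Var(X) = E[X²] − (E[X])² = 30.4847 − 19.6249 = 10.8598.
SD(X) = √10.8598 = 3.29542.

3.295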